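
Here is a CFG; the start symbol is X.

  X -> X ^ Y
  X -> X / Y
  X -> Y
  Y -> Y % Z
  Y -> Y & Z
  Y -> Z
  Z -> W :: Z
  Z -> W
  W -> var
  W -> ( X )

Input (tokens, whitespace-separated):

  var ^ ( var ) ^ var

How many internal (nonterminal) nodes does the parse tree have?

[X [X [X [Y [Z [W var]]]] ^ [Y [Z [W ( [X [Y [Z [W var]]]] )]]]] ^ [Y [Z [W var]]]]

16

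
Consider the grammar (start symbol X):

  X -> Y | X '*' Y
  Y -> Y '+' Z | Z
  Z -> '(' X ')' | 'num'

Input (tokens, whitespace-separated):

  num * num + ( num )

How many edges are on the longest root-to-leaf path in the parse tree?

[X [X [Y [Z num]]] * [Y [Y [Z num]] + [Z ( [X [Y [Z num]]] )]]]

6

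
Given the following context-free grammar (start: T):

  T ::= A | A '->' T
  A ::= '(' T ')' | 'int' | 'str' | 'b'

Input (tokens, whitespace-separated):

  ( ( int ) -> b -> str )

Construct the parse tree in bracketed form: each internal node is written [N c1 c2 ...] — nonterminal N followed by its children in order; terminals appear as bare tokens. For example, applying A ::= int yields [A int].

[T [A ( [T [A ( [T [A int]] )] -> [T [A b] -> [T [A str]]]] )]]

T
A
( T )
( A -> T )
( ( T ) -> T )
( ( A ) -> T )
( ( int ) -> T )
( ( int ) -> A -> T )
( ( int ) -> b -> T )
( ( int ) -> b -> A )
( ( int ) -> b -> str )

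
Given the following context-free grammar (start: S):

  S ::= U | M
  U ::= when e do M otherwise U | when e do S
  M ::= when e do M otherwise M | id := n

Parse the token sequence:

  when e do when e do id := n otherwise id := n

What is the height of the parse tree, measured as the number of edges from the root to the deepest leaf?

5

[S [U when e do [S [M when e do [M id := n] otherwise [M id := n]]]]]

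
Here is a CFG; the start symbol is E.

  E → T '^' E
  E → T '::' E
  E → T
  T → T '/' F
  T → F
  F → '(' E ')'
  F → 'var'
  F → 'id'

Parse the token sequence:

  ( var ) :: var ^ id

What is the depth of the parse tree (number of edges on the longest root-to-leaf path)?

6

[E [T [F ( [E [T [F var]]] )]] :: [E [T [F var]] ^ [E [T [F id]]]]]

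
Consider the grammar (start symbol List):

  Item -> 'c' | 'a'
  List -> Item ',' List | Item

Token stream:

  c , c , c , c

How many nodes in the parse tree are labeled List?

[List [Item c] , [List [Item c] , [List [Item c] , [List [Item c]]]]]

4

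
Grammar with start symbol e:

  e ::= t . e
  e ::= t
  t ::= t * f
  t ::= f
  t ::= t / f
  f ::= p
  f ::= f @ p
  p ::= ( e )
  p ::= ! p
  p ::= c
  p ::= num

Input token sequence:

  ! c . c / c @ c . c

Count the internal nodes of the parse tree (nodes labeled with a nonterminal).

18

[e [t [f [p ! [p c]]]] . [e [t [t [f [p c]]] / [f [f [p c]] @ [p c]]] . [e [t [f [p c]]]]]]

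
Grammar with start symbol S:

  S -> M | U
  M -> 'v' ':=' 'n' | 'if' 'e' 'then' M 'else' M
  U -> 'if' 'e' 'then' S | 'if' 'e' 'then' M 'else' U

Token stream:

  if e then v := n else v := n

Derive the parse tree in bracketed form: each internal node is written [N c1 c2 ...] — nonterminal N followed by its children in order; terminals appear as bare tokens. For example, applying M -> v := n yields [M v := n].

[S [M if e then [M v := n] else [M v := n]]]

S
M
if e then M else M
if e then v := n else M
if e then v := n else v := n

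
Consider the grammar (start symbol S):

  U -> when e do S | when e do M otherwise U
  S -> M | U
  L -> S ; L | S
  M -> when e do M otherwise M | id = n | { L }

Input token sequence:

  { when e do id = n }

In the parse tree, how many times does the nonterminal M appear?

[S [M { [L [S [U when e do [S [M id = n]]]]] }]]

2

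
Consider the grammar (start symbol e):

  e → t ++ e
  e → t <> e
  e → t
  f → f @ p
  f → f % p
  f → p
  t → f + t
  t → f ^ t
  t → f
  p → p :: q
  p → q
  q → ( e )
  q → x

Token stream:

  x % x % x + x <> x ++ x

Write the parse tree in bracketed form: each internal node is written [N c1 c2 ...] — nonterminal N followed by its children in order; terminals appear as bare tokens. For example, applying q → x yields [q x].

[e [t [f [f [f [p [q x]]] % [p [q x]]] % [p [q x]]] + [t [f [p [q x]]]]] <> [e [t [f [p [q x]]]] ++ [e [t [f [p [q x]]]]]]]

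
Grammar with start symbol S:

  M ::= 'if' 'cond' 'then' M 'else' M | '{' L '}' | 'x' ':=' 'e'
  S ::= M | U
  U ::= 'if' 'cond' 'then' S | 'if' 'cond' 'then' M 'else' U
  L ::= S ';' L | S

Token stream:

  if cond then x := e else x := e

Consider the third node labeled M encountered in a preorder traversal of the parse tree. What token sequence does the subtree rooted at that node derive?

x := e

[S [M if cond then [M x := e] else [M x := e]]]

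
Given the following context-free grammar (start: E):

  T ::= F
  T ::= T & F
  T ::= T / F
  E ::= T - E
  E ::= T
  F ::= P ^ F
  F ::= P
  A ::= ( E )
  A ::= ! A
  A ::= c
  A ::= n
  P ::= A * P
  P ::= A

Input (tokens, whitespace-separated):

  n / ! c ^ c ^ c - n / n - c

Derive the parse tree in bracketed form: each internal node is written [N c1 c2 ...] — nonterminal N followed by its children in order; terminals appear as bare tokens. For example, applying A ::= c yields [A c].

[E [T [T [F [P [A n]]]] / [F [P [A ! [A c]]] ^ [F [P [A c]] ^ [F [P [A c]]]]]] - [E [T [T [F [P [A n]]]] / [F [P [A n]]]] - [E [T [F [P [A c]]]]]]]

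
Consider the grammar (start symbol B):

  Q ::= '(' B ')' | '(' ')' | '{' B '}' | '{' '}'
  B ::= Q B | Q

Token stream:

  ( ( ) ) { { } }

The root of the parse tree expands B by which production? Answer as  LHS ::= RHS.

B ::= Q B

[B [Q ( [B [Q ( )]] )] [B [Q { [B [Q { }]] }]]]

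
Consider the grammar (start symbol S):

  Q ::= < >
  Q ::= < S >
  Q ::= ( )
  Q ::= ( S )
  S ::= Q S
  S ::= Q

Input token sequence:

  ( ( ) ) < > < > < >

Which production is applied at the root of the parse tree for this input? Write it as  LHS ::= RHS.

[S [Q ( [S [Q ( )]] )] [S [Q < >] [S [Q < >] [S [Q < >]]]]]

S ::= Q S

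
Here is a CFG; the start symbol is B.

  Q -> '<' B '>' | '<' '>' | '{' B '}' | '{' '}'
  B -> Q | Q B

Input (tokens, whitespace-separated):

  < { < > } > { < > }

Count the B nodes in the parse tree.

5

[B [Q < [B [Q { [B [Q < >]] }]] >] [B [Q { [B [Q < >]] }]]]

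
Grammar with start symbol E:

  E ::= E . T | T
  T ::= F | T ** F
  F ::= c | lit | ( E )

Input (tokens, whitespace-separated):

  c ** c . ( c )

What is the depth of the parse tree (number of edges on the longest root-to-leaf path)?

6

[E [E [T [T [F c]] ** [F c]]] . [T [F ( [E [T [F c]]] )]]]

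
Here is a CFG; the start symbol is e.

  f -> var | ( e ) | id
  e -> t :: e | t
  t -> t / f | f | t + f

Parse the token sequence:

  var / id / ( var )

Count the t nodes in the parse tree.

4

[e [t [t [t [f var]] / [f id]] / [f ( [e [t [f var]]] )]]]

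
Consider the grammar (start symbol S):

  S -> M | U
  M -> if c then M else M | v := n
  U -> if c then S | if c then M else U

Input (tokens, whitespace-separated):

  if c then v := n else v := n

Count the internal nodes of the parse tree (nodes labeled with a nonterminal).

4

[S [M if c then [M v := n] else [M v := n]]]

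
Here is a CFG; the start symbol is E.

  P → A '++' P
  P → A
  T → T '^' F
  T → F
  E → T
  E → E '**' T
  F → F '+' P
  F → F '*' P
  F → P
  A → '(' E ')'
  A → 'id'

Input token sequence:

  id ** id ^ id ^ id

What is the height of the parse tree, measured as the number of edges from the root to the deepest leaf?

[E [E [T [F [P [A id]]]]] ** [T [T [T [F [P [A id]]]] ^ [F [P [A id]]]] ^ [F [P [A id]]]]]

7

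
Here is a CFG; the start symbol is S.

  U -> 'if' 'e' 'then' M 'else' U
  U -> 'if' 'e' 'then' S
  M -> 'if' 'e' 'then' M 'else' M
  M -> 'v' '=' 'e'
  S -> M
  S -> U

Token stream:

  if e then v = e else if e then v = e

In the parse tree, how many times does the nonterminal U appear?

2

[S [U if e then [M v = e] else [U if e then [S [M v = e]]]]]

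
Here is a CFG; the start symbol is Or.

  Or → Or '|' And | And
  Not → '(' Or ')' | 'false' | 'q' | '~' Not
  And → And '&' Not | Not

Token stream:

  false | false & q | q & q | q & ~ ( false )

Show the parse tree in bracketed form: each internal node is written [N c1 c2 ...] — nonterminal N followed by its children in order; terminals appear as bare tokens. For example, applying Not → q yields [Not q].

Or
Or | And
Or | And | And
Or | And | And | And
And | And | And | And
Not | And | And | And
false | And | And | And
false | And & Not | And | And
false | Not & Not | And | And
false | false & Not | And | And
false | false & q | And | And
false | false & q | And & Not | And
false | false & q | Not & Not | And
false | false & q | q & Not | And
false | false & q | q & q | And
false | false & q | q & q | And & Not
false | false & q | q & q | Not & Not
false | false & q | q & q | q & Not
false | false & q | q & q | q & ~ Not
false | false & q | q & q | q & ~ ( Or )
false | false & q | q & q | q & ~ ( And )
false | false & q | q & q | q & ~ ( Not )
false | false & q | q & q | q & ~ ( false )

[Or [Or [Or [Or [And [Not false]]] | [And [And [Not false]] & [Not q]]] | [And [And [Not q]] & [Not q]]] | [And [And [Not q]] & [Not ~ [Not ( [Or [And [Not false]]] )]]]]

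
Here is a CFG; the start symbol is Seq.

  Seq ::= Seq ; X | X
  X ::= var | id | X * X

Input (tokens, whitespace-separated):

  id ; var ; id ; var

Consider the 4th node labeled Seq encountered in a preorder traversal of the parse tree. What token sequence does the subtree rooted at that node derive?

id

[Seq [Seq [Seq [Seq [X id]] ; [X var]] ; [X id]] ; [X var]]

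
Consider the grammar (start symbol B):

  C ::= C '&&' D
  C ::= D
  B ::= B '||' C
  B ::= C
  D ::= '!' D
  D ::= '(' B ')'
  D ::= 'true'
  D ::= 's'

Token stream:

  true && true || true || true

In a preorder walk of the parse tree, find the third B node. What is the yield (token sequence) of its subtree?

[B [B [B [C [C [D true]] && [D true]]] || [C [D true]]] || [C [D true]]]

true && true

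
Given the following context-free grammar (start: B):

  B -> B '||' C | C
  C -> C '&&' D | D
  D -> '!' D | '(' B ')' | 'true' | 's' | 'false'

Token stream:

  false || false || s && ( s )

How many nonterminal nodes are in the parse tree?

14

[B [B [B [C [D false]]] || [C [D false]]] || [C [C [D s]] && [D ( [B [C [D s]]] )]]]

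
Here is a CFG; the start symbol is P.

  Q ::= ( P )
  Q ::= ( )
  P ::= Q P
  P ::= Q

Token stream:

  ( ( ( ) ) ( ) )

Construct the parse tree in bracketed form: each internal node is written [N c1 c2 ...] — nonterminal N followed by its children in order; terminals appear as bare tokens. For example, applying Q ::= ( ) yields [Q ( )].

P
Q
( P )
( Q P )
( ( P ) P )
( ( Q ) P )
( ( ( ) ) P )
( ( ( ) ) Q )
( ( ( ) ) ( ) )

[P [Q ( [P [Q ( [P [Q ( )]] )] [P [Q ( )]]] )]]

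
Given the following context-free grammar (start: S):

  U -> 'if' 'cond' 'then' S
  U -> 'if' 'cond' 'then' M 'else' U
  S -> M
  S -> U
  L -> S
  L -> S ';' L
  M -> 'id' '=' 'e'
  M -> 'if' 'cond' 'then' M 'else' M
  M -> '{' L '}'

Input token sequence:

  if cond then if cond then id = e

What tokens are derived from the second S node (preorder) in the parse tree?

[S [U if cond then [S [U if cond then [S [M id = e]]]]]]

if cond then id = e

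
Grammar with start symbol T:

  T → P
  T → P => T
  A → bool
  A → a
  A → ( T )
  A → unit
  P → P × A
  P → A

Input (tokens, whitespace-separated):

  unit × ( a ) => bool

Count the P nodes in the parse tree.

4

[T [P [P [A unit]] × [A ( [T [P [A a]]] )]] => [T [P [A bool]]]]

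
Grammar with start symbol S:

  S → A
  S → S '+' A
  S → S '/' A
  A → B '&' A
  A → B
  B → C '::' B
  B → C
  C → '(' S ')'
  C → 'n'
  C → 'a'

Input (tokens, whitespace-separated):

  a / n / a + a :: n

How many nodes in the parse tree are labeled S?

4

[S [S [S [S [A [B [C a]]]] / [A [B [C n]]]] / [A [B [C a]]]] + [A [B [C a] :: [B [C n]]]]]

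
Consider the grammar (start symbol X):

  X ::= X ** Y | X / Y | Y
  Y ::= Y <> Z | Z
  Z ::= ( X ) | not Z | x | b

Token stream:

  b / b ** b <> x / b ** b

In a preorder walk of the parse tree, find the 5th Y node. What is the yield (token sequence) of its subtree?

b

[X [X [X [X [X [Y [Z b]]] / [Y [Z b]]] ** [Y [Y [Z b]] <> [Z x]]] / [Y [Z b]]] ** [Y [Z b]]]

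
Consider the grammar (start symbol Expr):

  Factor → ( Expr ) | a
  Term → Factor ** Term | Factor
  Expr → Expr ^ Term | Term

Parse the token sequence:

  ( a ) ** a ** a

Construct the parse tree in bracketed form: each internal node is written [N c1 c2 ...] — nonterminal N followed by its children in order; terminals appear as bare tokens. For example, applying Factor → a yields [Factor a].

Expr
Term
Factor ** Term
( Expr ) ** Term
( Term ) ** Term
( Factor ) ** Term
( a ) ** Term
( a ) ** Factor ** Term
( a ) ** a ** Term
( a ) ** a ** Factor
( a ) ** a ** a

[Expr [Term [Factor ( [Expr [Term [Factor a]]] )] ** [Term [Factor a] ** [Term [Factor a]]]]]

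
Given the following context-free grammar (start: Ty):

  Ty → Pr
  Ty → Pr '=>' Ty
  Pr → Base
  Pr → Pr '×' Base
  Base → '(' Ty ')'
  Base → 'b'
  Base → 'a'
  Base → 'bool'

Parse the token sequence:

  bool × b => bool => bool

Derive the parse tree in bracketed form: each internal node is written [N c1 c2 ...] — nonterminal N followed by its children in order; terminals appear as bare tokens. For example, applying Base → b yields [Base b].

Ty
Pr => Ty
Pr × Base => Ty
Base × Base => Ty
bool × Base => Ty
bool × b => Ty
bool × b => Pr => Ty
bool × b => Base => Ty
bool × b => bool => Ty
bool × b => bool => Pr
bool × b => bool => Base
bool × b => bool => bool

[Ty [Pr [Pr [Base bool]] × [Base b]] => [Ty [Pr [Base bool]] => [Ty [Pr [Base bool]]]]]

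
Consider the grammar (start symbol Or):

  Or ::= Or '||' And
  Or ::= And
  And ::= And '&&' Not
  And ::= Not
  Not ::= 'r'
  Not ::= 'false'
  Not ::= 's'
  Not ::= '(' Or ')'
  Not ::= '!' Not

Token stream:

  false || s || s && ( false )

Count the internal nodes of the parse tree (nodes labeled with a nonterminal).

14

[Or [Or [Or [And [Not false]]] || [And [Not s]]] || [And [And [Not s]] && [Not ( [Or [And [Not false]]] )]]]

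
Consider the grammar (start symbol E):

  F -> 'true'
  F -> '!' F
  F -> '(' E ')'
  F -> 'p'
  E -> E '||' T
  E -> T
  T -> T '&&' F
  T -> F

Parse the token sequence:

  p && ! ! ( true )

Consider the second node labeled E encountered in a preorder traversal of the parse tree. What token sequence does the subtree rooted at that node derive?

true

[E [T [T [F p]] && [F ! [F ! [F ( [E [T [F true]]] )]]]]]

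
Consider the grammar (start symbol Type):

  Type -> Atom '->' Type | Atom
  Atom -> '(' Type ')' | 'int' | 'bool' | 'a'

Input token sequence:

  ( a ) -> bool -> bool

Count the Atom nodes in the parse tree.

4

[Type [Atom ( [Type [Atom a]] )] -> [Type [Atom bool] -> [Type [Atom bool]]]]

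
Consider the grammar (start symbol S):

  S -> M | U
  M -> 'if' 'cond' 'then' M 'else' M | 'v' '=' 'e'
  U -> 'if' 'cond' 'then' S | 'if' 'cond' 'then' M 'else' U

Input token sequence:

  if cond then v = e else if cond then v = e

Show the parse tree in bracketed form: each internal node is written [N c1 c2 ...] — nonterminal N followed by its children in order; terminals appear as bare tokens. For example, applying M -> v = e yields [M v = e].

S
U
if cond then M else U
if cond then v = e else U
if cond then v = e else if cond then S
if cond then v = e else if cond then M
if cond then v = e else if cond then v = e

[S [U if cond then [M v = e] else [U if cond then [S [M v = e]]]]]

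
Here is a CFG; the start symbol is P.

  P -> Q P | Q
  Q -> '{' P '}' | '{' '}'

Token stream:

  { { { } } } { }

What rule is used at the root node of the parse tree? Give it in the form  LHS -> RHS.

P -> Q P

[P [Q { [P [Q { [P [Q { }]] }]] }] [P [Q { }]]]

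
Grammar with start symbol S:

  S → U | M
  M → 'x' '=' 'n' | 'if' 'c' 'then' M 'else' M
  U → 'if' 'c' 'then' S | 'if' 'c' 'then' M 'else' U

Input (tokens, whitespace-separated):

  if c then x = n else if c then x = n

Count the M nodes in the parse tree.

2

[S [U if c then [M x = n] else [U if c then [S [M x = n]]]]]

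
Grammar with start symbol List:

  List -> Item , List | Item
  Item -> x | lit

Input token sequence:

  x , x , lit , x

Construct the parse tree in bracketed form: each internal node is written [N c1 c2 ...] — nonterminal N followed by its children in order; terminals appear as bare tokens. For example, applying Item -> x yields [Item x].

List
Item , List
x , List
x , Item , List
x , x , List
x , x , Item , List
x , x , lit , List
x , x , lit , Item
x , x , lit , x

[List [Item x] , [List [Item x] , [List [Item lit] , [List [Item x]]]]]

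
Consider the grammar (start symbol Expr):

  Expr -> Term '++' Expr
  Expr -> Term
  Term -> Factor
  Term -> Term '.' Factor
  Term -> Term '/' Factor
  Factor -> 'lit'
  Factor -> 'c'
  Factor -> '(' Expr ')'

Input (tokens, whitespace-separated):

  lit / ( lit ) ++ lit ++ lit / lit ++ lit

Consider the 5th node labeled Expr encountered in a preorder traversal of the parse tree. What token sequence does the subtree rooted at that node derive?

lit

[Expr [Term [Term [Factor lit]] / [Factor ( [Expr [Term [Factor lit]]] )]] ++ [Expr [Term [Factor lit]] ++ [Expr [Term [Term [Factor lit]] / [Factor lit]] ++ [Expr [Term [Factor lit]]]]]]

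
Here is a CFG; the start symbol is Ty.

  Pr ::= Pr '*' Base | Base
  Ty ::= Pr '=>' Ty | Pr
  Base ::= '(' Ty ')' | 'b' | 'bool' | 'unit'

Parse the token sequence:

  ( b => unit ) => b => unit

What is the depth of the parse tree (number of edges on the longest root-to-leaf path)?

7

[Ty [Pr [Base ( [Ty [Pr [Base b]] => [Ty [Pr [Base unit]]]] )]] => [Ty [Pr [Base b]] => [Ty [Pr [Base unit]]]]]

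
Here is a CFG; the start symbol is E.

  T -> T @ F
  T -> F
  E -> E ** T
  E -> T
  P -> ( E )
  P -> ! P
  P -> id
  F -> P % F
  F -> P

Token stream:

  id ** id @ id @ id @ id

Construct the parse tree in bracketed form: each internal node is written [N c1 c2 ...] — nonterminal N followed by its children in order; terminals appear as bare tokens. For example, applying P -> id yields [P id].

[E [E [T [F [P id]]]] ** [T [T [T [T [F [P id]]] @ [F [P id]]] @ [F [P id]]] @ [F [P id]]]]

E
E ** T
T ** T
F ** T
P ** T
id ** T
id ** T @ F
id ** T @ F @ F
id ** T @ F @ F @ F
id ** F @ F @ F @ F
id ** P @ F @ F @ F
id ** id @ F @ F @ F
id ** id @ P @ F @ F
id ** id @ id @ F @ F
id ** id @ id @ P @ F
id ** id @ id @ id @ F
id ** id @ id @ id @ P
id ** id @ id @ id @ id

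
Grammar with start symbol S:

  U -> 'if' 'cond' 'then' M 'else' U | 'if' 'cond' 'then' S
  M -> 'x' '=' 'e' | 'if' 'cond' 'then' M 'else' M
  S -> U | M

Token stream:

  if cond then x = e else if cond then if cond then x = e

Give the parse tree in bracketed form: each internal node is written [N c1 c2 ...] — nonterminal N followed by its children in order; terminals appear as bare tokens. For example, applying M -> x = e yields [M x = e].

[S [U if cond then [M x = e] else [U if cond then [S [U if cond then [S [M x = e]]]]]]]

S
U
if cond then M else U
if cond then x = e else U
if cond then x = e else if cond then S
if cond then x = e else if cond then U
if cond then x = e else if cond then if cond then S
if cond then x = e else if cond then if cond then M
if cond then x = e else if cond then if cond then x = e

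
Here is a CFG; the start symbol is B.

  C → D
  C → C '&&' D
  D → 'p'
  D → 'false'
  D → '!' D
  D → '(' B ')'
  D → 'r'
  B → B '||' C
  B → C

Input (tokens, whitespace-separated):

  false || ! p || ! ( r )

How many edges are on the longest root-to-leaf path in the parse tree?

[B [B [B [C [D false]]] || [C [D ! [D p]]]] || [C [D ! [D ( [B [C [D r]]] )]]]]

7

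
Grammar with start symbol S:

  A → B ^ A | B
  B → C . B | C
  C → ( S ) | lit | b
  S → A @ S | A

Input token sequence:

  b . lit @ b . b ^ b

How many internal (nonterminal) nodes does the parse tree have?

[S [A [B [C b] . [B [C lit]]]] @ [S [A [B [C b] . [B [C b]]] ^ [A [B [C b]]]]]]

15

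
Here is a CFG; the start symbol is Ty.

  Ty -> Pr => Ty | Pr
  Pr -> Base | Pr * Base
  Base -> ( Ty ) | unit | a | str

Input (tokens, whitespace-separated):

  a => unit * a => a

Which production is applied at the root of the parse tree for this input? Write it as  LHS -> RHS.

Ty -> Pr => Ty

[Ty [Pr [Base a]] => [Ty [Pr [Pr [Base unit]] * [Base a]] => [Ty [Pr [Base a]]]]]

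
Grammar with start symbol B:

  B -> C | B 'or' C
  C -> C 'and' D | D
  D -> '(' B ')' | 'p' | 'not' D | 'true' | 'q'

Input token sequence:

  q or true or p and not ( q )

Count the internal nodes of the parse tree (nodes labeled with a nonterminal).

15

[B [B [B [C [D q]]] or [C [D true]]] or [C [C [D p]] and [D not [D ( [B [C [D q]]] )]]]]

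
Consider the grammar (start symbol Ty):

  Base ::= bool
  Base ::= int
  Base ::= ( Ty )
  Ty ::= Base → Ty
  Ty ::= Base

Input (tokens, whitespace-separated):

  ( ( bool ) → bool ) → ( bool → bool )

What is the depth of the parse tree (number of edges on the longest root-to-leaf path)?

[Ty [Base ( [Ty [Base ( [Ty [Base bool]] )] → [Ty [Base bool]]] )] → [Ty [Base ( [Ty [Base bool] → [Ty [Base bool]]] )]]]

6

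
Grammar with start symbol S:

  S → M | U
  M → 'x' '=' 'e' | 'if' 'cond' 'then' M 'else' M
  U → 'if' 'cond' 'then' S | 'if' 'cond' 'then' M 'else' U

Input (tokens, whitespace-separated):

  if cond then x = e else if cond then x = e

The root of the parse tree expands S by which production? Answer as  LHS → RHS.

S → U

[S [U if cond then [M x = e] else [U if cond then [S [M x = e]]]]]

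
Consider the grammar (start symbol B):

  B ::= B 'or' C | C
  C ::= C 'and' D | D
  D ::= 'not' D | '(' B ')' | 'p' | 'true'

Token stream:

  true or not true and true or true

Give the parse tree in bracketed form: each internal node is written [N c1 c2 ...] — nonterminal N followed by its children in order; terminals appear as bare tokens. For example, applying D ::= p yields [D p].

B
B or C
B or C or C
C or C or C
D or C or C
true or C or C
true or C and D or C
true or D and D or C
true or not D and D or C
true or not true and D or C
true or not true and true or C
true or not true and true or D
true or not true and true or true

[B [B [B [C [D true]]] or [C [C [D not [D true]]] and [D true]]] or [C [D true]]]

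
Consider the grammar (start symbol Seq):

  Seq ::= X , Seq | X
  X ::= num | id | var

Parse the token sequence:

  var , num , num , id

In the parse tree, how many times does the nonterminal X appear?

[Seq [X var] , [Seq [X num] , [Seq [X num] , [Seq [X id]]]]]

4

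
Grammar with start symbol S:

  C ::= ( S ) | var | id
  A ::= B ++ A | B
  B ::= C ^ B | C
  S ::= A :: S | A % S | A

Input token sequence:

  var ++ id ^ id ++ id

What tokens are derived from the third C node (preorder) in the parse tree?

[S [A [B [C var]] ++ [A [B [C id] ^ [B [C id]]] ++ [A [B [C id]]]]]]

id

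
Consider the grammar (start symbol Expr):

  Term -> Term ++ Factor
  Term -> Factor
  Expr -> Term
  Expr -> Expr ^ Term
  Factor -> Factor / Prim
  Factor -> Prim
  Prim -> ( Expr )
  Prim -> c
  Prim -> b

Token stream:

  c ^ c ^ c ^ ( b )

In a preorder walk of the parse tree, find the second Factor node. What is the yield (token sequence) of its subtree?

c

[Expr [Expr [Expr [Expr [Term [Factor [Prim c]]]] ^ [Term [Factor [Prim c]]]] ^ [Term [Factor [Prim c]]]] ^ [Term [Factor [Prim ( [Expr [Term [Factor [Prim b]]]] )]]]]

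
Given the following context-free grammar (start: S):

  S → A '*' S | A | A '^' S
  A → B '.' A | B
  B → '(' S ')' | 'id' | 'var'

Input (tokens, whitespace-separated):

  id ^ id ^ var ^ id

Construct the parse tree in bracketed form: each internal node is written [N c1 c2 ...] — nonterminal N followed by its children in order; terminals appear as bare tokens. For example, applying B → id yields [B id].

[S [A [B id]] ^ [S [A [B id]] ^ [S [A [B var]] ^ [S [A [B id]]]]]]

S
A ^ S
B ^ S
id ^ S
id ^ A ^ S
id ^ B ^ S
id ^ id ^ S
id ^ id ^ A ^ S
id ^ id ^ B ^ S
id ^ id ^ var ^ S
id ^ id ^ var ^ A
id ^ id ^ var ^ B
id ^ id ^ var ^ id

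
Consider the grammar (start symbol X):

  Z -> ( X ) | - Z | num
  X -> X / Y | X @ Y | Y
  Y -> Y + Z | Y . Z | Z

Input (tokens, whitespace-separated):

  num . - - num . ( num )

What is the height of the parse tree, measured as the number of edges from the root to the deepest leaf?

[X [Y [Y [Y [Z num]] . [Z - [Z - [Z num]]]] . [Z ( [X [Y [Z num]]] )]]]

6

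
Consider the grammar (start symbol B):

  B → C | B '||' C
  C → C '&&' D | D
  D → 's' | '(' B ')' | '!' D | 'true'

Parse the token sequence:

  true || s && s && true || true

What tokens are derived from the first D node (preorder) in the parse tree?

[B [B [B [C [D true]]] || [C [C [C [D s]] && [D s]] && [D true]]] || [C [D true]]]

true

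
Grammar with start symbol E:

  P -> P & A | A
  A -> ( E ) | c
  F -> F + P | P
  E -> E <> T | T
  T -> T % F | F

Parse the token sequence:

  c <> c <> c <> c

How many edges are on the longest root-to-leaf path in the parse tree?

8

[E [E [E [E [T [F [P [A c]]]]] <> [T [F [P [A c]]]]] <> [T [F [P [A c]]]]] <> [T [F [P [A c]]]]]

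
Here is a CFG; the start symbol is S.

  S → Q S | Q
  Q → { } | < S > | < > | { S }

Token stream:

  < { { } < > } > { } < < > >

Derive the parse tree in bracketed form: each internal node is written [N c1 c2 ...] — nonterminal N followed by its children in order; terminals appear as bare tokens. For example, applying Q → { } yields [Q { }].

S
Q S
< S > S
< Q > S
< { S } > S
< { Q S } > S
< { { } S } > S
< { { } Q } > S
< { { } < > } > S
< { { } < > } > Q S
< { { } < > } > { } S
< { { } < > } > { } Q
< { { } < > } > { } < S >
< { { } < > } > { } < Q >
< { { } < > } > { } < < > >

[S [Q < [S [Q { [S [Q { }] [S [Q < >]]] }]] >] [S [Q { }] [S [Q < [S [Q < >]] >]]]]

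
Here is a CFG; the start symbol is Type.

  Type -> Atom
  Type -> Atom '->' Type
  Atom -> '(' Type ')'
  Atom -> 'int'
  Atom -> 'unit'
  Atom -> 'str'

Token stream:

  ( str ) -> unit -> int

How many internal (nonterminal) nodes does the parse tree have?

[Type [Atom ( [Type [Atom str]] )] -> [Type [Atom unit] -> [Type [Atom int]]]]

8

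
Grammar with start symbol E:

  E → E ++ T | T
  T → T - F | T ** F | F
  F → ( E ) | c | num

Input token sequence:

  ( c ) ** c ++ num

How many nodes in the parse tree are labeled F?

[E [E [T [T [F ( [E [T [F c]]] )]] ** [F c]]] ++ [T [F num]]]

4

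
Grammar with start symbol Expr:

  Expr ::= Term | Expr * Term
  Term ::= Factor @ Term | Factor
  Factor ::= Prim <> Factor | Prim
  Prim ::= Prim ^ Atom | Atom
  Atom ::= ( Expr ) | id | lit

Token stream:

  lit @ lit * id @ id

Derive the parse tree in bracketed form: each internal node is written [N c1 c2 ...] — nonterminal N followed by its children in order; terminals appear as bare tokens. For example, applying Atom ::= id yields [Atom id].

Expr
Expr * Term
Term * Term
Factor @ Term * Term
Prim @ Term * Term
Atom @ Term * Term
lit @ Term * Term
lit @ Factor * Term
lit @ Prim * Term
lit @ Atom * Term
lit @ lit * Term
lit @ lit * Factor @ Term
lit @ lit * Prim @ Term
lit @ lit * Atom @ Term
lit @ lit * id @ Term
lit @ lit * id @ Factor
lit @ lit * id @ Prim
lit @ lit * id @ Atom
lit @ lit * id @ id

[Expr [Expr [Term [Factor [Prim [Atom lit]]] @ [Term [Factor [Prim [Atom lit]]]]]] * [Term [Factor [Prim [Atom id]]] @ [Term [Factor [Prim [Atom id]]]]]]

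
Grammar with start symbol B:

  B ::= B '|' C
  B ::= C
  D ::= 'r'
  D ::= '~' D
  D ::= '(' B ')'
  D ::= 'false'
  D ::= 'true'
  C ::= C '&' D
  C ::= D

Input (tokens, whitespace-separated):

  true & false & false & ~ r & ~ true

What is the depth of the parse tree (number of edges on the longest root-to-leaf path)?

7

[B [C [C [C [C [C [D true]] & [D false]] & [D false]] & [D ~ [D r]]] & [D ~ [D true]]]]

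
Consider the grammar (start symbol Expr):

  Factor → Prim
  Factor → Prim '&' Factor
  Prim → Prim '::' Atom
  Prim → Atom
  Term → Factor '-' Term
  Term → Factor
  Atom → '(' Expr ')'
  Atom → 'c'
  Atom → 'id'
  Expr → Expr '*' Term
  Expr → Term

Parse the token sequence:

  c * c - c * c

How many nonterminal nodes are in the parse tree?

[Expr [Expr [Expr [Term [Factor [Prim [Atom c]]]]] * [Term [Factor [Prim [Atom c]]] - [Term [Factor [Prim [Atom c]]]]]] * [Term [Factor [Prim [Atom c]]]]]

19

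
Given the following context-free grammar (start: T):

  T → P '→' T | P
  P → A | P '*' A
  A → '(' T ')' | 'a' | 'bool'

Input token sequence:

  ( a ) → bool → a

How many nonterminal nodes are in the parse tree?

12

[T [P [A ( [T [P [A a]]] )]] → [T [P [A bool]] → [T [P [A a]]]]]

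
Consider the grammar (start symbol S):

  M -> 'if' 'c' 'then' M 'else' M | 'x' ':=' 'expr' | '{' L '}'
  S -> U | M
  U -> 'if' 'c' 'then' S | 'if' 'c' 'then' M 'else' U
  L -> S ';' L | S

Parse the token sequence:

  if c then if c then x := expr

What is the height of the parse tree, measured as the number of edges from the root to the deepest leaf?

6

[S [U if c then [S [U if c then [S [M x := expr]]]]]]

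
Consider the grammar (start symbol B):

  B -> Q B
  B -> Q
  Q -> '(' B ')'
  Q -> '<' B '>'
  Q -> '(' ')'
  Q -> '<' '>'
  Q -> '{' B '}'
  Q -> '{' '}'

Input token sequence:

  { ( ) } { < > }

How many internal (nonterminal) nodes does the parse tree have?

[B [Q { [B [Q ( )]] }] [B [Q { [B [Q < >]] }]]]

8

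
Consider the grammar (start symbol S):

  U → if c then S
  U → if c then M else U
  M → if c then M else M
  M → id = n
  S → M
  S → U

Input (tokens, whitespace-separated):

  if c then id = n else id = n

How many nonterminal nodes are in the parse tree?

4

[S [M if c then [M id = n] else [M id = n]]]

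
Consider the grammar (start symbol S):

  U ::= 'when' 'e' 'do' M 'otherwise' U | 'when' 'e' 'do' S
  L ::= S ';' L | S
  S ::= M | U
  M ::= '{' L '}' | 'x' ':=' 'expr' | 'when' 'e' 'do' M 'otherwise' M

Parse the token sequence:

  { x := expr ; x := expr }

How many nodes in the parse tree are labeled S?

3

[S [M { [L [S [M x := expr]] ; [L [S [M x := expr]]]] }]]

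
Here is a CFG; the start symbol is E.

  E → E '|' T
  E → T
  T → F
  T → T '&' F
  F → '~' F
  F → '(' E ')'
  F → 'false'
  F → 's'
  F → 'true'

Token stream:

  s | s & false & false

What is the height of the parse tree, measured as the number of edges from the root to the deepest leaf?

5

[E [E [T [F s]]] | [T [T [T [F s]] & [F false]] & [F false]]]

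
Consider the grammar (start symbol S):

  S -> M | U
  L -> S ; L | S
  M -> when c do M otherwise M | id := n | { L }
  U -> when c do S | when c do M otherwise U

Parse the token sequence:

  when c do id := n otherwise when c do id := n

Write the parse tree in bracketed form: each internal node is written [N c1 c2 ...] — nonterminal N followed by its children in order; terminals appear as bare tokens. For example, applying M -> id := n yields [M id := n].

[S [U when c do [M id := n] otherwise [U when c do [S [M id := n]]]]]

S
U
when c do M otherwise U
when c do id := n otherwise U
when c do id := n otherwise when c do S
when c do id := n otherwise when c do M
when c do id := n otherwise when c do id := n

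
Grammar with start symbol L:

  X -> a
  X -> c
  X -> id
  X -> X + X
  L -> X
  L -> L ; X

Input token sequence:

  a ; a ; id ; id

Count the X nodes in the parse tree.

4

[L [L [L [L [X a]] ; [X a]] ; [X id]] ; [X id]]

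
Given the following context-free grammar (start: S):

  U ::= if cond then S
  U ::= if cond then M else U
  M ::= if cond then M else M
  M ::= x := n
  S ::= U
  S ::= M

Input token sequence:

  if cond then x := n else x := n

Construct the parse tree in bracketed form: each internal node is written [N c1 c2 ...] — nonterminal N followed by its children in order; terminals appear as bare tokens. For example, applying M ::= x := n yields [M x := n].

[S [M if cond then [M x := n] else [M x := n]]]

S
M
if cond then M else M
if cond then x := n else M
if cond then x := n else x := n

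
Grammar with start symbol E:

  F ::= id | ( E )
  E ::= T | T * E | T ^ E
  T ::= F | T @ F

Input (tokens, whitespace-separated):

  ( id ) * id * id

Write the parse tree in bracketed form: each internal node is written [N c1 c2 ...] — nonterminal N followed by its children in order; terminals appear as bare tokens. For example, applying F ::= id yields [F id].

[E [T [F ( [E [T [F id]]] )]] * [E [T [F id]] * [E [T [F id]]]]]

E
T * E
F * E
( E ) * E
( T ) * E
( F ) * E
( id ) * E
( id ) * T * E
( id ) * F * E
( id ) * id * E
( id ) * id * T
( id ) * id * F
( id ) * id * id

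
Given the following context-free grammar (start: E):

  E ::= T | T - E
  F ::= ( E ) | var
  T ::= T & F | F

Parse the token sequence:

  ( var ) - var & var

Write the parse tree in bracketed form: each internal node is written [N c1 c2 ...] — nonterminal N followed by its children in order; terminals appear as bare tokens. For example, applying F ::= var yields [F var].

[E [T [F ( [E [T [F var]]] )]] - [E [T [T [F var]] & [F var]]]]

E
T - E
F - E
( E ) - E
( T ) - E
( F ) - E
( var ) - E
( var ) - T
( var ) - T & F
( var ) - F & F
( var ) - var & F
( var ) - var & var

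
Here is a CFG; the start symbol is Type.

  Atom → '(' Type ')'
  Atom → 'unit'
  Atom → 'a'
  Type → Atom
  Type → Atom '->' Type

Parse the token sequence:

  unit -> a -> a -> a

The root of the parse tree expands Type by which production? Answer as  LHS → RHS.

Type → Atom '->' Type

[Type [Atom unit] -> [Type [Atom a] -> [Type [Atom a] -> [Type [Atom a]]]]]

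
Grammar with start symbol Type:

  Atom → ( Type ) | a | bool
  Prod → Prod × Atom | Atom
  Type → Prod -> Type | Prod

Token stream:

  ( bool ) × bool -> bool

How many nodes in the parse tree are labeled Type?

[Type [Prod [Prod [Atom ( [Type [Prod [Atom bool]]] )]] × [Atom bool]] -> [Type [Prod [Atom bool]]]]

3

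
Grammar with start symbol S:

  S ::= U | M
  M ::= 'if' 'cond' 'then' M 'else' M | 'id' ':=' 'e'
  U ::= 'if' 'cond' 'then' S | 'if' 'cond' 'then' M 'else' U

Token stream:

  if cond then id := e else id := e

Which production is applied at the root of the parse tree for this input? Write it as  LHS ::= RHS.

S ::= M

[S [M if cond then [M id := e] else [M id := e]]]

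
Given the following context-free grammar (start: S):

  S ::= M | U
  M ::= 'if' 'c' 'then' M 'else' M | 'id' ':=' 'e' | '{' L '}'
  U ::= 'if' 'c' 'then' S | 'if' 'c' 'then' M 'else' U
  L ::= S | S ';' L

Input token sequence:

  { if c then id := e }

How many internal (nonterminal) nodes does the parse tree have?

[S [M { [L [S [U if c then [S [M id := e]]]]] }]]

7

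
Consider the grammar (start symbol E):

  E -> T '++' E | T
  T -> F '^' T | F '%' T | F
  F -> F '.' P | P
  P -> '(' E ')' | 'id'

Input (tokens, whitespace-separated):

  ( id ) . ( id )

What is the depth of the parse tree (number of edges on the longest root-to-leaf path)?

[E [T [F [F [P ( [E [T [F [P id]]]] )]] . [P ( [E [T [F [P id]]]] )]]]]

9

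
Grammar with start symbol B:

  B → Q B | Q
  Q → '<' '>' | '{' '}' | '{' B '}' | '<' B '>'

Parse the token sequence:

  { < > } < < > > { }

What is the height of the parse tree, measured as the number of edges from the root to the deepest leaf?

[B [Q { [B [Q < >]] }] [B [Q < [B [Q < >]] >] [B [Q { }]]]]

5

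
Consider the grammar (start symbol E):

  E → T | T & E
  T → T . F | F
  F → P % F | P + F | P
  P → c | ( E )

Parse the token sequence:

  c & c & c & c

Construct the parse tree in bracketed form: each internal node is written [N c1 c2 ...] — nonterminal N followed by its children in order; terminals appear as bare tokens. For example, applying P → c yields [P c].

[E [T [F [P c]]] & [E [T [F [P c]]] & [E [T [F [P c]]] & [E [T [F [P c]]]]]]]

E
T & E
F & E
P & E
c & E
c & T & E
c & F & E
c & P & E
c & c & E
c & c & T & E
c & c & F & E
c & c & P & E
c & c & c & E
c & c & c & T
c & c & c & F
c & c & c & P
c & c & c & c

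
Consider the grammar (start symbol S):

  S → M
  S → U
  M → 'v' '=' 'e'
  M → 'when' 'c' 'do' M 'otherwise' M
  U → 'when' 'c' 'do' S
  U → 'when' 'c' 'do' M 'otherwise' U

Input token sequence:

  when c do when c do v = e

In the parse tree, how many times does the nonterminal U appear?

[S [U when c do [S [U when c do [S [M v = e]]]]]]

2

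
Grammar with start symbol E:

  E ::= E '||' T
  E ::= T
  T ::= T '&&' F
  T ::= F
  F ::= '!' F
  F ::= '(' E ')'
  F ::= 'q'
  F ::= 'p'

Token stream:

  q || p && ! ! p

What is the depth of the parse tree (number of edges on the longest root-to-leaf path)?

[E [E [T [F q]]] || [T [T [F p]] && [F ! [F ! [F p]]]]]

5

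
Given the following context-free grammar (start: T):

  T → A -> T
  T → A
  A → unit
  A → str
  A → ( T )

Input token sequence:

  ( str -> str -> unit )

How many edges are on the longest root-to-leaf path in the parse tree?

[T [A ( [T [A str] -> [T [A str] -> [T [A unit]]]] )]]

6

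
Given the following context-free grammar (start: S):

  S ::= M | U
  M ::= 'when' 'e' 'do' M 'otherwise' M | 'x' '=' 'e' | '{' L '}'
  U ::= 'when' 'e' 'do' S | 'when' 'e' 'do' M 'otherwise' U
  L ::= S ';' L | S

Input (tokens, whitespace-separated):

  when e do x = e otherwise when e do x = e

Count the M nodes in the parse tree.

2

[S [U when e do [M x = e] otherwise [U when e do [S [M x = e]]]]]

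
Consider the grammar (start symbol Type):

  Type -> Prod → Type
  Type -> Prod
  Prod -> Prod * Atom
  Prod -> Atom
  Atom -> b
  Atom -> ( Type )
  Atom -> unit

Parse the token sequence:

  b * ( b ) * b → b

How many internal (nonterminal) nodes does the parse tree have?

[Type [Prod [Prod [Prod [Atom b]] * [Atom ( [Type [Prod [Atom b]]] )]] * [Atom b]] → [Type [Prod [Atom b]]]]

13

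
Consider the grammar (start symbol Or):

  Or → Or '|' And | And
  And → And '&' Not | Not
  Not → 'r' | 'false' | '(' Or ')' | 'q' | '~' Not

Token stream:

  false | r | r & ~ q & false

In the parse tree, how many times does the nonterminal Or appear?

3

[Or [Or [Or [And [Not false]]] | [And [Not r]]] | [And [And [And [Not r]] & [Not ~ [Not q]]] & [Not false]]]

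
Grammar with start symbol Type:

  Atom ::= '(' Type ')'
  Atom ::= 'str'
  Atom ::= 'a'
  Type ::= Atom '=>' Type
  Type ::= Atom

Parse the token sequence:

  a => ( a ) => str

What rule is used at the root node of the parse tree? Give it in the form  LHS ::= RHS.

Type ::= Atom '=>' Type

[Type [Atom a] => [Type [Atom ( [Type [Atom a]] )] => [Type [Atom str]]]]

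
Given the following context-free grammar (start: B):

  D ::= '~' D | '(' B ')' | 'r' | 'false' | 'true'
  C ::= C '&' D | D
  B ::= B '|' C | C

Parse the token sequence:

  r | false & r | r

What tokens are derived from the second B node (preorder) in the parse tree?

r | false & r

[B [B [B [C [D r]]] | [C [C [D false]] & [D r]]] | [C [D r]]]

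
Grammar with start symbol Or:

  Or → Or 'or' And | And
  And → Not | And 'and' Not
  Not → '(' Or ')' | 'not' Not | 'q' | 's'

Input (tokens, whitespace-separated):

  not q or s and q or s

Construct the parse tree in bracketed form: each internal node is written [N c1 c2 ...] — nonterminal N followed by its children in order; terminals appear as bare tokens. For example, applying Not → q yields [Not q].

Or
Or or And
Or or And or And
And or And or And
Not or And or And
not Not or And or And
not q or And or And
not q or And and Not or And
not q or Not and Not or And
not q or s and Not or And
not q or s and q or And
not q or s and q or Not
not q or s and q or s

[Or [Or [Or [And [Not not [Not q]]]] or [And [And [Not s]] and [Not q]]] or [And [Not s]]]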